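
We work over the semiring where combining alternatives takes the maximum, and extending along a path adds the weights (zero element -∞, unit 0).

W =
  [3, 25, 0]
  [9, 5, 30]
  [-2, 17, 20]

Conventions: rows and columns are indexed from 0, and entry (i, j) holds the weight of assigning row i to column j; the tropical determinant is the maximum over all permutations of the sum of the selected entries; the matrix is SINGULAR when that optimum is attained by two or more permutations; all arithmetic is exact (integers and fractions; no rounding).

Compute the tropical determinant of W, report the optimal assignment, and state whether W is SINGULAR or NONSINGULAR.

σ = (0, 1, 2): 3 + 5 + 20 = 28
σ = (0, 2, 1): 3 + 30 + 17 = 50
σ = (1, 0, 2): 25 + 9 + 20 = 54
σ = (1, 2, 0): 25 + 30 + (-2) = 53
σ = (2, 0, 1): 0 + 9 + 17 = 26
σ = (2, 1, 0): 0 + 5 + (-2) = 3
Optimal value attained by: σ = (1, 0, 2).
Answer: det⊕(W) = 54; verdict: NONSINGULAR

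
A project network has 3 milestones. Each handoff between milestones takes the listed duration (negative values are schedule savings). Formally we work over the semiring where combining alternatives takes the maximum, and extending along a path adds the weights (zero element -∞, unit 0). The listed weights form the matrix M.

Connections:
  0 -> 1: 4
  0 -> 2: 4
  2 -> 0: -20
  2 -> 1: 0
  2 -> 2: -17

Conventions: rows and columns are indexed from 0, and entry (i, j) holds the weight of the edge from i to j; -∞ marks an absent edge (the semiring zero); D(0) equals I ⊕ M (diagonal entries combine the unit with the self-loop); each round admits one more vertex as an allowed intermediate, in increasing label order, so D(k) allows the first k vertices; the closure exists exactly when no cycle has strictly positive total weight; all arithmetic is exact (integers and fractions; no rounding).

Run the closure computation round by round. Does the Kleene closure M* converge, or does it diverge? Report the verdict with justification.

D(0):
  [0, 4, 4]
  [-∞, 0, -∞]
  [-20, 0, 0]
D(1):
  [0, 4, 4]
  [-∞, 0, -∞]
  [-20, 0, 0]
D(2):
  [0, 4, 4]
  [-∞, 0, -∞]
  [-20, 0, 0]
D(3):
  [0, 4, 4]
  [-∞, 0, -∞]
  [-20, 0, 0]
Key observation: every diagonal entry stays at the unit through all rounds, so no improving cycle exists.
Answer: CONVERGES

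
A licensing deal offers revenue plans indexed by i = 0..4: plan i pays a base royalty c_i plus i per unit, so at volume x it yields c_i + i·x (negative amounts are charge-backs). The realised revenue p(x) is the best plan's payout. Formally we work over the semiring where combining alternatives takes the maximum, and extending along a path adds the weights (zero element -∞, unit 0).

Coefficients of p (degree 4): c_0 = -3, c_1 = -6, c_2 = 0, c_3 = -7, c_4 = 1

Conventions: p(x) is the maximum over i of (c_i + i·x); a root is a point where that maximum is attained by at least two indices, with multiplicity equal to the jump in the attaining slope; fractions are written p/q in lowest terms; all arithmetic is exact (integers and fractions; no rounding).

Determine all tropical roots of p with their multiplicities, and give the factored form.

hull edge (i=0, c=-3) to (i=2, c=0): slope 3/2, span 2
hull edge (i=2, c=0) to (i=4, c=1): slope 1/2, span 2
Factored form: p(x) = 1 ⊗ (x ⊕ (-3/2)) ⊗ (x ⊕ (-3/2)) ⊗ (x ⊕ (-1/2)) ⊗ (x ⊕ (-1/2))
Answer: roots = -3/2 (mult 2), -1/2 (mult 2)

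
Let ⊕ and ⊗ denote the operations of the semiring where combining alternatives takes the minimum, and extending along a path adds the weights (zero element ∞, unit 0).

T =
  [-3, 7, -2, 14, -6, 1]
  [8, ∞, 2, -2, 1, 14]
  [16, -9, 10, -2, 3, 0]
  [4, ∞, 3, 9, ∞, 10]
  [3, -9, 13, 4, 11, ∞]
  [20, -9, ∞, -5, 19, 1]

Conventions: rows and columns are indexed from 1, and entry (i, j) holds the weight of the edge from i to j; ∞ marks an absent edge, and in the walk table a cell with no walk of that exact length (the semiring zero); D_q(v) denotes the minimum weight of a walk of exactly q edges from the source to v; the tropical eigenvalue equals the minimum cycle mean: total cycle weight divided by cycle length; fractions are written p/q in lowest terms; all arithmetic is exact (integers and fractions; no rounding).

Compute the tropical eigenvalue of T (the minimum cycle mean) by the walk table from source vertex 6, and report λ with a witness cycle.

q=0: [∞, ∞, ∞, ∞, ∞, 0]
q=1: [20, -9, ∞, -5, 19, 1]
q=2: [-1, -8, -7, -11, -8, 2]
q=3: [-7, -17, -8, -10, -7, -7]
q=4: [-10, -17, -15, -19, -16, -8]
q=5: [-15, -25, -16, -19, -16, -15]
q=6: [-18, -25, -23, -27, -24, -16]
Optimal cycle mean attained by: cycle 2->5->2, total 1 + (-9), length 2.
Answer: λ = -4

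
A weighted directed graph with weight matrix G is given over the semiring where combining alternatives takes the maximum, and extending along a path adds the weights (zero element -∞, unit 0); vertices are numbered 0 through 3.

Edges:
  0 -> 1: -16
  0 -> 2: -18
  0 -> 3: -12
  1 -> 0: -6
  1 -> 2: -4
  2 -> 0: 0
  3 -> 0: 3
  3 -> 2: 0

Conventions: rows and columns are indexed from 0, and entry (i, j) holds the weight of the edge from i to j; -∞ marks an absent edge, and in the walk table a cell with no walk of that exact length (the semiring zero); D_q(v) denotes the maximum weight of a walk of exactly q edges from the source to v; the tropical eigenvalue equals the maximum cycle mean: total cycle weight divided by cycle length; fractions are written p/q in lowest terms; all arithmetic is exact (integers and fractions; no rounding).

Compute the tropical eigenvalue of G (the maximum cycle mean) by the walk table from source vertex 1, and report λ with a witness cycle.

q=0: [-∞, 0, -∞, -∞]
q=1: [-6, -∞, -4, -∞]
q=2: [-4, -22, -24, -18]
q=3: [-15, -20, -18, -16]
q=4: [-13, -31, -16, -27]
Optimal cycle mean attained by: cycle 0->3->2->0, total (-12) + 0 + 0, length 3.
Answer: λ = -4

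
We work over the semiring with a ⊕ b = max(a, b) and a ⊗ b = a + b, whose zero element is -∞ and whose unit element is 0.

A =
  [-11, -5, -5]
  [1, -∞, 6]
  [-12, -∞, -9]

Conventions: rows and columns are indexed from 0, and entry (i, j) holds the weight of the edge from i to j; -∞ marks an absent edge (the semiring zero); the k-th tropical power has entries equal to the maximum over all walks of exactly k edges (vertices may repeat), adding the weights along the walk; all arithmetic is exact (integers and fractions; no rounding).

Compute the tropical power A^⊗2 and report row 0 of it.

A^⊗2:
  [-4, -16, 1]
  [-6, -4, -3]
  [-21, -17, -17]
Answer: row 0 of A^⊗2 = [-4, -16, 1]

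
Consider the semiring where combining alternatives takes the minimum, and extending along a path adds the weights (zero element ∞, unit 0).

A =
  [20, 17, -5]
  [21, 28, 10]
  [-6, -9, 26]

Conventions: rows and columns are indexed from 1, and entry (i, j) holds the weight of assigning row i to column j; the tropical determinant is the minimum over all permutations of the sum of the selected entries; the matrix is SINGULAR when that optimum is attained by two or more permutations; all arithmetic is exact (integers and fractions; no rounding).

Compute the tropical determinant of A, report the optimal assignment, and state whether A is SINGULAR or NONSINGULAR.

σ = (1, 2, 3): 20 + 28 + 26 = 74
σ = (1, 3, 2): 20 + 10 + (-9) = 21
σ = (2, 1, 3): 17 + 21 + 26 = 64
σ = (2, 3, 1): 17 + 10 + (-6) = 21
σ = (3, 1, 2): (-5) + 21 + (-9) = 7
σ = (3, 2, 1): (-5) + 28 + (-6) = 17
Optimal value attained by: σ = (3, 1, 2).
Answer: det⊕(A) = 7; verdict: NONSINGULAR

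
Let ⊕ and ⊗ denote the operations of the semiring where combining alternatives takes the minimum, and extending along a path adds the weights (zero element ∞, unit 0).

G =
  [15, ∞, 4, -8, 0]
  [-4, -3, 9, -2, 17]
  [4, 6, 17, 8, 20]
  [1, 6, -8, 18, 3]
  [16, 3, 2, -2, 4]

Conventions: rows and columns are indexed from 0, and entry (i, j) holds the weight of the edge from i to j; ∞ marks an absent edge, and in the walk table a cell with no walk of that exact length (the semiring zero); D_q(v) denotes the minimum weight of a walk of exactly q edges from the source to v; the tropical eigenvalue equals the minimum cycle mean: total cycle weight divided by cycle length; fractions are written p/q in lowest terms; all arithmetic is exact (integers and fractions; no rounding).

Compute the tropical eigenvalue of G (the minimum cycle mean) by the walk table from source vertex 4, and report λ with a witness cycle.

q=0: [∞, ∞, ∞, ∞, 0]
q=1: [16, 3, 2, -2, 4]
q=2: [-1, 0, -10, 1, 1]
q=3: [-6, -4, -7, -9, -1]
q=4: [-8, -7, -17, -14, -6]
q=5: [-13, -11, -22, -16, -11]
Optimal cycle mean attained by: cycle 0->3->2->0, total (-8) + (-8) + 4, length 3.
Answer: λ = -4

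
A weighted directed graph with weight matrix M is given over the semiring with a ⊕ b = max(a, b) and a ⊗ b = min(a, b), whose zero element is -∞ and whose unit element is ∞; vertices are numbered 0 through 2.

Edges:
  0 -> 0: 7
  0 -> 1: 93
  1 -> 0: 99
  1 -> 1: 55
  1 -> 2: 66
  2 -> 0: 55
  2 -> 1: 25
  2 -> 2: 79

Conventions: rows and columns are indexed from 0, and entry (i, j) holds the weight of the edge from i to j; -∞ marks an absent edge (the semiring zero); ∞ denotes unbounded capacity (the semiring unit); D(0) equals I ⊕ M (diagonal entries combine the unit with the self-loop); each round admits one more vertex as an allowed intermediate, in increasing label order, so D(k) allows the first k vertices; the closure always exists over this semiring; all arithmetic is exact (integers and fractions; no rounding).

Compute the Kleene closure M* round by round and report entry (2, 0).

D(0):
  [∞, 93, -∞]
  [99, ∞, 66]
  [55, 25, ∞]
D(1):
  [∞, 93, -∞]
  [99, ∞, 66]
  [55, 55, ∞]
D(2):
  [∞, 93, 66]
  [99, ∞, 66]
  [55, 55, ∞]
D(3):
  [∞, 93, 66]
  [99, ∞, 66]
  [55, 55, ∞]
Answer: M*[2][0] = 55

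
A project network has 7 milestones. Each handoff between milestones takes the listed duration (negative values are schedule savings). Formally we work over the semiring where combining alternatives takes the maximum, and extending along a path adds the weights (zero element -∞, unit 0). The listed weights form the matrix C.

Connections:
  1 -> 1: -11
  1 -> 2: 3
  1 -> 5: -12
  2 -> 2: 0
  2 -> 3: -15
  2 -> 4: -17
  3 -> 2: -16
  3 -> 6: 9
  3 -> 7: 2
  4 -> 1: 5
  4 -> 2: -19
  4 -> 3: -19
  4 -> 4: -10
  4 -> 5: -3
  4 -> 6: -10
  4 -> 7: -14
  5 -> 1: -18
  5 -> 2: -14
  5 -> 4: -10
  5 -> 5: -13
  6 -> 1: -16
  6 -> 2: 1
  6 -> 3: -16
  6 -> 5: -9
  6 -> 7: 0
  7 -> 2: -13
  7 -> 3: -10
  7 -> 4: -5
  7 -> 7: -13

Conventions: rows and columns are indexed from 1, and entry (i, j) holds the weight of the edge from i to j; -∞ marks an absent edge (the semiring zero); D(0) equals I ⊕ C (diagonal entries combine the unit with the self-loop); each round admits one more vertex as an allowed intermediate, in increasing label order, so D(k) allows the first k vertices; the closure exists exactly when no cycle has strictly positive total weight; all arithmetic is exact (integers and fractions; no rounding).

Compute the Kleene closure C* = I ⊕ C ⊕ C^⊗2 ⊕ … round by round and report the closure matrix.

D(0):
  [0, 3, -∞, -∞, -12, -∞, -∞]
  [-∞, 0, -15, -17, -∞, -∞, -∞]
  [-∞, -16, 0, -∞, -∞, 9, 2]
  [5, -19, -19, 0, -3, -10, -14]
  [-18, -14, -∞, -10, 0, -∞, -∞]
  [-16, 1, -16, -∞, -9, 0, 0]
  [-∞, -13, -10, -5, -∞, -∞, 0]
D(1):
  [0, 3, -∞, -∞, -12, -∞, -∞]
  [-∞, 0, -15, -17, -∞, -∞, -∞]
  [-∞, -16, 0, -∞, -∞, 9, 2]
  [5, 8, -19, 0, -3, -10, -14]
  [-18, -14, -∞, -10, 0, -∞, -∞]
  [-16, 1, -16, -∞, -9, 0, 0]
  [-∞, -13, -10, -5, -∞, -∞, 0]
D(2):
  [0, 3, -12, -14, -12, -∞, -∞]
  [-∞, 0, -15, -17, -∞, -∞, -∞]
  [-∞, -16, 0, -33, -∞, 9, 2]
  [5, 8, -7, 0, -3, -10, -14]
  [-18, -14, -29, -10, 0, -∞, -∞]
  [-16, 1, -14, -16, -9, 0, 0]
  [-∞, -13, -10, -5, -∞, -∞, 0]
D(3):
  [0, 3, -12, -14, -12, -3, -10]
  [-∞, 0, -15, -17, -∞, -6, -13]
  [-∞, -16, 0, -33, -∞, 9, 2]
  [5, 8, -7, 0, -3, 2, -5]
  [-18, -14, -29, -10, 0, -20, -27]
  [-16, 1, -14, -16, -9, 0, 0]
  [-∞, -13, -10, -5, -∞, -1, 0]
D(4):
  [0, 3, -12, -14, -12, -3, -10]
  [-12, 0, -15, -17, -20, -6, -13]
  [-28, -16, 0, -33, -36, 9, 2]
  [5, 8, -7, 0, -3, 2, -5]
  [-5, -2, -17, -10, 0, -8, -15]
  [-11, 1, -14, -16, -9, 0, 0]
  [0, 3, -10, -5, -8, -1, 0]
D(5):
  [0, 3, -12, -14, -12, -3, -10]
  [-12, 0, -15, -17, -20, -6, -13]
  [-28, -16, 0, -33, -36, 9, 2]
  [5, 8, -7, 0, -3, 2, -5]
  [-5, -2, -17, -10, 0, -8, -15]
  [-11, 1, -14, -16, -9, 0, 0]
  [0, 3, -10, -5, -8, -1, 0]
D(6):
  [0, 3, -12, -14, -12, -3, -3]
  [-12, 0, -15, -17, -15, -6, -6]
  [-2, 10, 0, -7, 0, 9, 9]
  [5, 8, -7, 0, -3, 2, 2]
  [-5, -2, -17, -10, 0, -8, -8]
  [-11, 1, -14, -16, -9, 0, 0]
  [0, 3, -10, -5, -8, -1, 0]
D(7):
  [0, 3, -12, -8, -11, -3, -3]
  [-6, 0, -15, -11, -14, -6, -6]
  [9, 12, 0, 4, 1, 9, 9]
  [5, 8, -7, 0, -3, 2, 2]
  [-5, -2, -17, -10, 0, -8, -8]
  [0, 3, -10, -5, -8, 0, 0]
  [0, 3, -10, -5, -8, -1, 0]
Answer: C* = [[0, 3, -12, -8, -11, -3, -3], [-6, 0, -15, -11, -14, -6, -6], [9, 12, 0, 4, 1, 9, 9], [5, 8, -7, 0, -3, 2, 2], [-5, -2, -17, -10, 0, -8, -8], [0, 3, -10, -5, -8, 0, 0], [0, 3, -10, -5, -8, -1, 0]]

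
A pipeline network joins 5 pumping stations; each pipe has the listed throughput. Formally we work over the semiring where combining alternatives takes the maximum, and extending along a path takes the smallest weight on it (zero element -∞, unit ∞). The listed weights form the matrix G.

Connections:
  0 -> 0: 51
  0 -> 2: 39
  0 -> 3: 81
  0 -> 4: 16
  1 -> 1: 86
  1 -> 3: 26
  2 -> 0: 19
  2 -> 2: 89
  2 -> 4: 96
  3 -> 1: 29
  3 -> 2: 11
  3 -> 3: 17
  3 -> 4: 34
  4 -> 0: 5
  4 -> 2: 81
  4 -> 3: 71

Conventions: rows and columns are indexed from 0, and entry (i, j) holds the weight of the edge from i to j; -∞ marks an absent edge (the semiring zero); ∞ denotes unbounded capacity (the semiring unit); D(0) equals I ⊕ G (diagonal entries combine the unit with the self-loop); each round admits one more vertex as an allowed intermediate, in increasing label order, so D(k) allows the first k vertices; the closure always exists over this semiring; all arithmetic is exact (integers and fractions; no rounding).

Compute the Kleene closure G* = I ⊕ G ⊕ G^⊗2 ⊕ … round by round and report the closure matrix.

D(0):
  [∞, -∞, 39, 81, 16]
  [-∞, ∞, -∞, 26, -∞]
  [19, -∞, ∞, -∞, 96]
  [-∞, 29, 11, ∞, 34]
  [5, -∞, 81, 71, ∞]
D(1):
  [∞, -∞, 39, 81, 16]
  [-∞, ∞, -∞, 26, -∞]
  [19, -∞, ∞, 19, 96]
  [-∞, 29, 11, ∞, 34]
  [5, -∞, 81, 71, ∞]
D(2):
  [∞, -∞, 39, 81, 16]
  [-∞, ∞, -∞, 26, -∞]
  [19, -∞, ∞, 19, 96]
  [-∞, 29, 11, ∞, 34]
  [5, -∞, 81, 71, ∞]
D(3):
  [∞, -∞, 39, 81, 39]
  [-∞, ∞, -∞, 26, -∞]
  [19, -∞, ∞, 19, 96]
  [11, 29, 11, ∞, 34]
  [19, -∞, 81, 71, ∞]
D(4):
  [∞, 29, 39, 81, 39]
  [11, ∞, 11, 26, 26]
  [19, 19, ∞, 19, 96]
  [11, 29, 11, ∞, 34]
  [19, 29, 81, 71, ∞]
D(5):
  [∞, 29, 39, 81, 39]
  [19, ∞, 26, 26, 26]
  [19, 29, ∞, 71, 96]
  [19, 29, 34, ∞, 34]
  [19, 29, 81, 71, ∞]
Answer: G* = [[∞, 29, 39, 81, 39], [19, ∞, 26, 26, 26], [19, 29, ∞, 71, 96], [19, 29, 34, ∞, 34], [19, 29, 81, 71, ∞]]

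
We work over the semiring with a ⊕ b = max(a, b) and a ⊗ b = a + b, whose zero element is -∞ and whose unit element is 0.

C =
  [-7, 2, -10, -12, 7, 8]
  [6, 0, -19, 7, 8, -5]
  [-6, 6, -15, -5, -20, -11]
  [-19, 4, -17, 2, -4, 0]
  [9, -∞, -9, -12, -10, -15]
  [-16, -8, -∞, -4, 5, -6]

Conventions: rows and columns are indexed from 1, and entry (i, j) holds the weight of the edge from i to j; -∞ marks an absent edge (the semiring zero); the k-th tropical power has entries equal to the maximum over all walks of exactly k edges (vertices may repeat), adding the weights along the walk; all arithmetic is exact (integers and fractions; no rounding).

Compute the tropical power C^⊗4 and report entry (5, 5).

C^⊗2:
  [16, 2, -2, 9, 13, 2]
  [17, 11, -1, 9, 13, 14]
  [12, 6, -13, 13, 14, 2]
  [10, 6, -13, 11, 12, 2]
  [2, 11, -1, -3, 16, 17]
  [14, 0, -4, -1, 0, -4]
C^⊗3:
  [22, 18, 6, 11, 23, 24]
  [22, 19, 7, 18, 24, 25]
  [23, 17, 5, 15, 19, 20]
  [21, 15, 3, 13, 17, 18]
  [25, 11, 7, 18, 22, 11]
  [9, 16, 4, 7, 21, 22]
C^⊗4:
  [32, 24, 14, 25, 29, 30]
  [33, 24, 15, 26, 30, 30]
  [28, 25, 13, 24, 30, 31]
  [26, 23, 11, 22, 28, 29]
  [31, 27, 15, 20, 32, 33]
  [30, 16, 12, 23, 27, 17]
Key observation: the optimum is the walk 5->1->5->1->5, with weight 9 + 7 + 9 + 7 = 32.
Optimal value attained by: walk 5->1->5->1->5.
Answer: (C^⊗4)[5][5] = 32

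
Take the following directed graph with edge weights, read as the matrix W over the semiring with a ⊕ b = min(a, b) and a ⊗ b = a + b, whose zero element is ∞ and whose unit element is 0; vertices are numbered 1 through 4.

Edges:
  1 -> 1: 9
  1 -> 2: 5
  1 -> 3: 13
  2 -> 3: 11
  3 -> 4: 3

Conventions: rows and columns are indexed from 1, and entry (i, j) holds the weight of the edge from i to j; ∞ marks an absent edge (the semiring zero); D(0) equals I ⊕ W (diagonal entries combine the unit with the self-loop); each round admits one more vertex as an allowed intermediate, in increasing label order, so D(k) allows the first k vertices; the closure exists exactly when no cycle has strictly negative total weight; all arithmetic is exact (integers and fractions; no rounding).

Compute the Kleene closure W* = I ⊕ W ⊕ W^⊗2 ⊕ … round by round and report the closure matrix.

D(0):
  [0, 5, 13, ∞]
  [∞, 0, 11, ∞]
  [∞, ∞, 0, 3]
  [∞, ∞, ∞, 0]
D(1):
  [0, 5, 13, ∞]
  [∞, 0, 11, ∞]
  [∞, ∞, 0, 3]
  [∞, ∞, ∞, 0]
D(2):
  [0, 5, 13, ∞]
  [∞, 0, 11, ∞]
  [∞, ∞, 0, 3]
  [∞, ∞, ∞, 0]
D(3):
  [0, 5, 13, 16]
  [∞, 0, 11, 14]
  [∞, ∞, 0, 3]
  [∞, ∞, ∞, 0]
D(4):
  [0, 5, 13, 16]
  [∞, 0, 11, 14]
  [∞, ∞, 0, 3]
  [∞, ∞, ∞, 0]
Answer: W* = [[0, 5, 13, 16], [∞, 0, 11, 14], [∞, ∞, 0, 3], [∞, ∞, ∞, 0]]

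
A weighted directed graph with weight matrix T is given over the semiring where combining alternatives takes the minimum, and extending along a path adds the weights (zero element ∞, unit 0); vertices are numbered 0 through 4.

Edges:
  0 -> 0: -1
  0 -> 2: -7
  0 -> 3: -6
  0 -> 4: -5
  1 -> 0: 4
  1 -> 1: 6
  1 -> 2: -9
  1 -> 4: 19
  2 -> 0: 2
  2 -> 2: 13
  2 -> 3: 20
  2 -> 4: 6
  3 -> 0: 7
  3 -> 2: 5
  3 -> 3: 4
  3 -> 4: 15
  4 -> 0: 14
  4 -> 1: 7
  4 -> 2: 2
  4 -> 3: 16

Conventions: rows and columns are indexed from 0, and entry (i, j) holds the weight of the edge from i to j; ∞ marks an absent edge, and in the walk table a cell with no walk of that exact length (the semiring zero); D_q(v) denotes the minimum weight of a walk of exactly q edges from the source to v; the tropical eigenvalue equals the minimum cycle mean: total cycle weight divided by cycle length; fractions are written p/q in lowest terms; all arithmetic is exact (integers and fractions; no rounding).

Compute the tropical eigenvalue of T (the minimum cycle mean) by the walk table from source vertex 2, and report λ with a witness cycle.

q=0: [∞, ∞, 0, ∞, ∞]
q=1: [2, ∞, 13, 20, 6]
q=2: [1, 13, -5, -4, -3]
q=3: [-3, 4, -6, -5, -4]
q=4: [-4, 3, -10, -9, -8]
q=5: [-8, -1, -11, -10, -9]
Optimal cycle mean attained by: cycle 0->2->0, total (-7) + 2, length 2.
Answer: λ = -5/2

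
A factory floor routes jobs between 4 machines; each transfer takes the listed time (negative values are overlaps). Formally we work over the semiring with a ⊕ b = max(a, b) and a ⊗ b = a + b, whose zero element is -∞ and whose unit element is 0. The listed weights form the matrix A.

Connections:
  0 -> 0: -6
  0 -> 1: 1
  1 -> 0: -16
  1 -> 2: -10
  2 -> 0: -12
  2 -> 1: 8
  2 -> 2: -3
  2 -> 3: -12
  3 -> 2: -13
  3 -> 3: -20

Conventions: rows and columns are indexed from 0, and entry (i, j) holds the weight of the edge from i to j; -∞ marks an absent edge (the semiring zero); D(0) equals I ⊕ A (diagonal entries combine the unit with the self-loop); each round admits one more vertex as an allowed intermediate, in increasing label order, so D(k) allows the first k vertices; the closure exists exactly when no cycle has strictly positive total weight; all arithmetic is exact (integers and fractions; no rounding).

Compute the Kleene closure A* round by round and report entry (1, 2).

D(0):
  [0, 1, -∞, -∞]
  [-16, 0, -10, -∞]
  [-12, 8, 0, -12]
  [-∞, -∞, -13, 0]
D(1):
  [0, 1, -∞, -∞]
  [-16, 0, -10, -∞]
  [-12, 8, 0, -12]
  [-∞, -∞, -13, 0]
D(2):
  [0, 1, -9, -∞]
  [-16, 0, -10, -∞]
  [-8, 8, 0, -12]
  [-∞, -∞, -13, 0]
D(3):
  [0, 1, -9, -21]
  [-16, 0, -10, -22]
  [-8, 8, 0, -12]
  [-21, -5, -13, 0]
D(4):
  [0, 1, -9, -21]
  [-16, 0, -10, -22]
  [-8, 8, 0, -12]
  [-21, -5, -13, 0]
Answer: A*[1][2] = -10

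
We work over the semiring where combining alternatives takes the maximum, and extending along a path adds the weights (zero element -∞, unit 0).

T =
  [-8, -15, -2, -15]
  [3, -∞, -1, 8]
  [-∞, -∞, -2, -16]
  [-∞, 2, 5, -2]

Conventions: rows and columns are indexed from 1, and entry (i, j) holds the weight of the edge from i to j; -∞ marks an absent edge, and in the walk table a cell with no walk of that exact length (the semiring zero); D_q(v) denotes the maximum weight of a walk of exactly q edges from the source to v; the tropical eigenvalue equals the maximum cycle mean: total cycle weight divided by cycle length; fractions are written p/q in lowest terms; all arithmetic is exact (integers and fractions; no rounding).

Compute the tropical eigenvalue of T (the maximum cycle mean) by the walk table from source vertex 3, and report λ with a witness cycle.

q=0: [-∞, -∞, 0, -∞]
q=1: [-∞, -∞, -2, -16]
q=2: [-∞, -14, -4, -18]
q=3: [-11, -16, -6, -6]
q=4: [-13, -4, -1, -8]
Optimal cycle mean attained by: cycle 2->4->2, total 8 + 2, length 2.
Answer: λ = 5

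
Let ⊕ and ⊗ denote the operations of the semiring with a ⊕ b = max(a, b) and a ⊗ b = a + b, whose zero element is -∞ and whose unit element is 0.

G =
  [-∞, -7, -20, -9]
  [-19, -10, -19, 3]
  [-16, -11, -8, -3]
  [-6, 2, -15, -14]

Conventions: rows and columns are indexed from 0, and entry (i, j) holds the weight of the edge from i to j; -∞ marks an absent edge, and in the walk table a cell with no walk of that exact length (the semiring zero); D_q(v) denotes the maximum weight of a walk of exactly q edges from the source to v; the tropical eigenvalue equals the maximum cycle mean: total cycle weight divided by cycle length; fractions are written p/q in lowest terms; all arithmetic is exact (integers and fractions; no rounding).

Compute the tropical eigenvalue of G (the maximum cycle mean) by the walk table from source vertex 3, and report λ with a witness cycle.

q=0: [-∞, -∞, -∞, 0]
q=1: [-6, 2, -15, -14]
q=2: [-17, -8, -17, 5]
q=3: [-1, 7, -10, -5]
q=4: [-11, -3, -12, 10]
Optimal cycle mean attained by: cycle 1->3->1, total 3 + 2, length 2.
Answer: λ = 5/2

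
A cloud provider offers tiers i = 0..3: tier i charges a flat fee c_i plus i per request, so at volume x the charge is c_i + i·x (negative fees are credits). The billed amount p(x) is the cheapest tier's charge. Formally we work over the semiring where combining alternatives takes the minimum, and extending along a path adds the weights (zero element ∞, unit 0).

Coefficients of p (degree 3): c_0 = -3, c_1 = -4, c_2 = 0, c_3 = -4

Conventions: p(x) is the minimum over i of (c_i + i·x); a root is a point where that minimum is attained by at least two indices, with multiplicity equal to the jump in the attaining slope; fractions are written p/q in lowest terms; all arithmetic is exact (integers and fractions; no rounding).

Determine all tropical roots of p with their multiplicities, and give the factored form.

hull edge (i=0, c=-3) to (i=1, c=-4): slope -1, span 1
hull edge (i=1, c=-4) to (i=3, c=-4): slope 0, span 2
Factored form: p(x) = -4 ⊗ (x ⊕ 0) ⊗ (x ⊕ 0) ⊗ (x ⊕ 1)
Answer: roots = 0 (mult 2), 1 (mult 1)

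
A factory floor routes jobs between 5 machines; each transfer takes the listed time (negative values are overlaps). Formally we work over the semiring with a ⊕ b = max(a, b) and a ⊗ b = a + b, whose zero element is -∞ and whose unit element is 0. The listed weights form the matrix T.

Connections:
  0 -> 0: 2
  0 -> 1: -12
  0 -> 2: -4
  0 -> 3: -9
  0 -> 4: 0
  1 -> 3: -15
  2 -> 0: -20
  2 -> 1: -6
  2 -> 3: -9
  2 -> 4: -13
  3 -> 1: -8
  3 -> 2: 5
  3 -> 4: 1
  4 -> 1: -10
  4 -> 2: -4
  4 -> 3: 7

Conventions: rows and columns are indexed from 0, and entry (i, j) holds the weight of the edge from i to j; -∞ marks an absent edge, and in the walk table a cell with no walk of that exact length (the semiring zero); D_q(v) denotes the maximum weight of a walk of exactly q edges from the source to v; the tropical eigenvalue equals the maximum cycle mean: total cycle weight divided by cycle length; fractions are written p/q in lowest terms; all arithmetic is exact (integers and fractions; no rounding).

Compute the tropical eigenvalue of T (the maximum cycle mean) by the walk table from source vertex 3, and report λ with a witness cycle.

q=0: [-∞, -∞, -∞, 0, -∞]
q=1: [-∞, -8, 5, -∞, 1]
q=2: [-15, -1, -3, 8, -8]
q=3: [-13, 0, 13, -1, 9]
q=4: [-7, 7, 5, 16, 0]
q=5: [-5, 8, 21, 7, 17]
Optimal cycle mean attained by: cycle 3->4->3, total 1 + 7, length 2.
Answer: λ = 4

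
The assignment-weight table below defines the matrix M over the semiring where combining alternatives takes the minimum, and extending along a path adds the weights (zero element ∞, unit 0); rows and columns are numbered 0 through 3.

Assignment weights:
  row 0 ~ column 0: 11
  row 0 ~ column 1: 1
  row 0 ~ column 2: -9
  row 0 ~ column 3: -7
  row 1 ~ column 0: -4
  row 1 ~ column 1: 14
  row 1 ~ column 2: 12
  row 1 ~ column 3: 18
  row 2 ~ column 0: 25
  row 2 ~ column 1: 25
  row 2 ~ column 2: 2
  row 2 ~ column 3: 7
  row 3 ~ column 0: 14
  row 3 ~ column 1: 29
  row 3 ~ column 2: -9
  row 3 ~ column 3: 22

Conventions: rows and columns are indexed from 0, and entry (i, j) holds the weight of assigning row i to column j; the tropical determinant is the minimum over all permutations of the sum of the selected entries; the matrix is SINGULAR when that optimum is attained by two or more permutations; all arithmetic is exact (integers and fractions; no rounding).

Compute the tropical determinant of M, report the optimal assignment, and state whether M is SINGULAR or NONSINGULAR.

σ = (0, 1, 2, 3): 11 + 14 + 2 + 22 = 49
σ = (0, 1, 3, 2): 11 + 14 + 7 + (-9) = 23
σ = (0, 2, 1, 3): 11 + 12 + 25 + 22 = 70
σ = (0, 2, 3, 1): 11 + 12 + 7 + 29 = 59
σ = (0, 3, 1, 2): 11 + 18 + 25 + (-9) = 45
σ = (0, 3, 2, 1): 11 + 18 + 2 + 29 = 60
σ = (1, 0, 2, 3): 1 + (-4) + 2 + 22 = 21
σ = (1, 0, 3, 2): 1 + (-4) + 7 + (-9) = -5
σ = (1, 2, 0, 3): 1 + 12 + 25 + 22 = 60
σ = (1, 2, 3, 0): 1 + 12 + 7 + 14 = 34
σ = (1, 3, 0, 2): 1 + 18 + 25 + (-9) = 35
σ = (1, 3, 2, 0): 1 + 18 + 2 + 14 = 35
σ = (2, 0, 1, 3): (-9) + (-4) + 25 + 22 = 34
σ = (2, 0, 3, 1): (-9) + (-4) + 7 + 29 = 23
σ = (2, 1, 0, 3): (-9) + 14 + 25 + 22 = 52
σ = (2, 1, 3, 0): (-9) + 14 + 7 + 14 = 26
σ = (2, 3, 0, 1): (-9) + 18 + 25 + 29 = 63
σ = (2, 3, 1, 0): (-9) + 18 + 25 + 14 = 48
σ = (3, 0, 1, 2): (-7) + (-4) + 25 + (-9) = 5
σ = (3, 0, 2, 1): (-7) + (-4) + 2 + 29 = 20
σ = (3, 1, 0, 2): (-7) + 14 + 25 + (-9) = 23
σ = (3, 1, 2, 0): (-7) + 14 + 2 + 14 = 23
σ = (3, 2, 0, 1): (-7) + 12 + 25 + 29 = 59
σ = (3, 2, 1, 0): (-7) + 12 + 25 + 14 = 44
Optimal value attained by: σ = (1, 0, 3, 2).
Answer: det⊕(M) = -5; verdict: NONSINGULAR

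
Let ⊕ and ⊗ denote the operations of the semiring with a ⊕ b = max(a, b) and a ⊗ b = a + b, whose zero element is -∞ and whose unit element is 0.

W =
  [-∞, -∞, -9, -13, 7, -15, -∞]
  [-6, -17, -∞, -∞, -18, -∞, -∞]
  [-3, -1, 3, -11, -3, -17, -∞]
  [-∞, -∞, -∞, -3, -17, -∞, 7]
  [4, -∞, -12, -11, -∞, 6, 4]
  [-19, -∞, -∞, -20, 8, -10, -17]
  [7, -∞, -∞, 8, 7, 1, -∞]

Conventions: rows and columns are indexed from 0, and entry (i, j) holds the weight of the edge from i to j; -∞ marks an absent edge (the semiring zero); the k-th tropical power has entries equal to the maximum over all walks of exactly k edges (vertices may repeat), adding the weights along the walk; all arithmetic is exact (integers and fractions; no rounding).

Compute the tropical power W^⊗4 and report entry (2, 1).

W^⊗2:
  [11, -10, -5, -4, -7, 13, 11]
  [-14, -34, -15, -19, 1, -12, -14]
  [1, 2, 6, -8, 4, 3, 1]
  [14, -∞, -29, 15, 14, 8, 4]
  [11, -13, -5, 12, 14, 5, -4]
  [12, -∞, -4, -3, -2, 14, 12]
  [11, -∞, -2, 5, 14, 13, 15]
W^⊗3:
  [18, -6, 2, 19, 21, 12, 3]
  [5, -16, -11, -6, -4, 7, 5]
  [8, 5, 9, 9, 11, 10, 8]
  [18, -30, 5, 12, 21, 20, 22]
  [18, -6, 2, 9, 18, 20, 19]
  [19, -5, 3, 20, 22, 13, 4]
  [22, -3, 2, 23, 22, 20, 18]
W^⊗4:
  [25, 1, 9, 16, 25, 27, 26]
  [12, -12, -4, 13, 15, 6, 1]
  [15, 8, 12, 16, 18, 17, 16]
  [29, 4, 9, 30, 29, 27, 25]
  [26, 1, 9, 27, 28, 24, 22]
  [26, 2, 10, 17, 26, 28, 27]
  [26, 1, 13, 26, 29, 28, 30]
Key observation: the optimum is the walk 2->2->2->2->1, with weight 3 + 3 + 3 + (-1) = 8.
Optimal value attained by: walk 2->2->2->2->1.
Answer: (W^⊗4)[2][1] = 8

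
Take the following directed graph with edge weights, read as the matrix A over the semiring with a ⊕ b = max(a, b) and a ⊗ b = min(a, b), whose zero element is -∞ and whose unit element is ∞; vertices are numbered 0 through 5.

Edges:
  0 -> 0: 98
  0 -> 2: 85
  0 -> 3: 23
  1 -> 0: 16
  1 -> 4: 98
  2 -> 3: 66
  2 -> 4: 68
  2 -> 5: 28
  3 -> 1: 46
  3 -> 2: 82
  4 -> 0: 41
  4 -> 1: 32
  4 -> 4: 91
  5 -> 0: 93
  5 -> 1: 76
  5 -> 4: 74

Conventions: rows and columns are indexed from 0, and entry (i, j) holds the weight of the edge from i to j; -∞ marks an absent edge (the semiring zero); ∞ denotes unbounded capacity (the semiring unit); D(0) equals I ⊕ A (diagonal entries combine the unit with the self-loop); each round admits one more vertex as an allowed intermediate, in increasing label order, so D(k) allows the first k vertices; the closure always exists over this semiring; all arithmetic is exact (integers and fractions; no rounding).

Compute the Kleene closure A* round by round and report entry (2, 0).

D(0):
  [∞, -∞, 85, 23, -∞, -∞]
  [16, ∞, -∞, -∞, 98, -∞]
  [-∞, -∞, ∞, 66, 68, 28]
  [-∞, 46, 82, ∞, -∞, -∞]
  [41, 32, -∞, -∞, ∞, -∞]
  [93, 76, -∞, -∞, 74, ∞]
D(1):
  [∞, -∞, 85, 23, -∞, -∞]
  [16, ∞, 16, 16, 98, -∞]
  [-∞, -∞, ∞, 66, 68, 28]
  [-∞, 46, 82, ∞, -∞, -∞]
  [41, 32, 41, 23, ∞, -∞]
  [93, 76, 85, 23, 74, ∞]
D(2):
  [∞, -∞, 85, 23, -∞, -∞]
  [16, ∞, 16, 16, 98, -∞]
  [-∞, -∞, ∞, 66, 68, 28]
  [16, 46, 82, ∞, 46, -∞]
  [41, 32, 41, 23, ∞, -∞]
  [93, 76, 85, 23, 76, ∞]
D(3):
  [∞, -∞, 85, 66, 68, 28]
  [16, ∞, 16, 16, 98, 16]
  [-∞, -∞, ∞, 66, 68, 28]
  [16, 46, 82, ∞, 68, 28]
  [41, 32, 41, 41, ∞, 28]
  [93, 76, 85, 66, 76, ∞]
D(4):
  [∞, 46, 85, 66, 68, 28]
  [16, ∞, 16, 16, 98, 16]
  [16, 46, ∞, 66, 68, 28]
  [16, 46, 82, ∞, 68, 28]
  [41, 41, 41, 41, ∞, 28]
  [93, 76, 85, 66, 76, ∞]
D(5):
  [∞, 46, 85, 66, 68, 28]
  [41, ∞, 41, 41, 98, 28]
  [41, 46, ∞, 66, 68, 28]
  [41, 46, 82, ∞, 68, 28]
  [41, 41, 41, 41, ∞, 28]
  [93, 76, 85, 66, 76, ∞]
D(6):
  [∞, 46, 85, 66, 68, 28]
  [41, ∞, 41, 41, 98, 28]
  [41, 46, ∞, 66, 68, 28]
  [41, 46, 82, ∞, 68, 28]
  [41, 41, 41, 41, ∞, 28]
  [93, 76, 85, 66, 76, ∞]
Answer: A*[2][0] = 41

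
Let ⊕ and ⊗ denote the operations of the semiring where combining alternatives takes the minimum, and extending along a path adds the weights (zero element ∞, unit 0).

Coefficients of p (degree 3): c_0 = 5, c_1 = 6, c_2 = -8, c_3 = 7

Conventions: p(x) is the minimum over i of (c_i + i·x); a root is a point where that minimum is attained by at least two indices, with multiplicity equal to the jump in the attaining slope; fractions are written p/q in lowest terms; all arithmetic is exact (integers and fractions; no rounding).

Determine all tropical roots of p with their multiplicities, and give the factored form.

hull edge (i=0, c=5) to (i=2, c=-8): slope -13/2, span 2
hull edge (i=2, c=-8) to (i=3, c=7): slope 15, span 1
Factored form: p(x) = 7 ⊗ (x ⊕ (-15)) ⊗ (x ⊕ 13/2) ⊗ (x ⊕ 13/2)
Answer: roots = -15 (mult 1), 13/2 (mult 2)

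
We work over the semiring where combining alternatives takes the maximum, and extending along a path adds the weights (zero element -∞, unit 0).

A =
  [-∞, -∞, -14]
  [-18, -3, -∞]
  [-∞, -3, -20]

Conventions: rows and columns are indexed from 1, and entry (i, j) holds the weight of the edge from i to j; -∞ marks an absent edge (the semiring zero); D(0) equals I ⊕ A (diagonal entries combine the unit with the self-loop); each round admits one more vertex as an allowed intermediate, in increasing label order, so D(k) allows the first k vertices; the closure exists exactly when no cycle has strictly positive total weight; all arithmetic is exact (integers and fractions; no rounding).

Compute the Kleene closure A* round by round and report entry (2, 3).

D(0):
  [0, -∞, -14]
  [-18, 0, -∞]
  [-∞, -3, 0]
D(1):
  [0, -∞, -14]
  [-18, 0, -32]
  [-∞, -3, 0]
D(2):
  [0, -∞, -14]
  [-18, 0, -32]
  [-21, -3, 0]
D(3):
  [0, -17, -14]
  [-18, 0, -32]
  [-21, -3, 0]
Answer: A*[2][3] = -32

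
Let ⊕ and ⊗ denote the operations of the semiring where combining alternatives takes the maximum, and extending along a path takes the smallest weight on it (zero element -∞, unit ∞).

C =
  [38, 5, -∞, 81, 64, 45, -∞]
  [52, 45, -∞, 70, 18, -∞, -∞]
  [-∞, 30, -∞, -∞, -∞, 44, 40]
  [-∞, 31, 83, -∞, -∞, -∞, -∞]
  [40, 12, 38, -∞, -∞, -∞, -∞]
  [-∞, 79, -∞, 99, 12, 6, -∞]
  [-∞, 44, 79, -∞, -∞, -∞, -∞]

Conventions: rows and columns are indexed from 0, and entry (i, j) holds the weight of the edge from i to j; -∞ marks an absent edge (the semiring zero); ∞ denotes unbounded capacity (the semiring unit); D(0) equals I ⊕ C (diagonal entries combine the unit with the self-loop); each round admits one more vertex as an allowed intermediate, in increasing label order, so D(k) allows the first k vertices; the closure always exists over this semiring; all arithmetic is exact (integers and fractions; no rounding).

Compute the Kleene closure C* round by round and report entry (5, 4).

D(0):
  [∞, 5, -∞, 81, 64, 45, -∞]
  [52, ∞, -∞, 70, 18, -∞, -∞]
  [-∞, 30, ∞, -∞, -∞, 44, 40]
  [-∞, 31, 83, ∞, -∞, -∞, -∞]
  [40, 12, 38, -∞, ∞, -∞, -∞]
  [-∞, 79, -∞, 99, 12, ∞, -∞]
  [-∞, 44, 79, -∞, -∞, -∞, ∞]
D(1):
  [∞, 5, -∞, 81, 64, 45, -∞]
  [52, ∞, -∞, 70, 52, 45, -∞]
  [-∞, 30, ∞, -∞, -∞, 44, 40]
  [-∞, 31, 83, ∞, -∞, -∞, -∞]
  [40, 12, 38, 40, ∞, 40, -∞]
  [-∞, 79, -∞, 99, 12, ∞, -∞]
  [-∞, 44, 79, -∞, -∞, -∞, ∞]
D(2):
  [∞, 5, -∞, 81, 64, 45, -∞]
  [52, ∞, -∞, 70, 52, 45, -∞]
  [30, 30, ∞, 30, 30, 44, 40]
  [31, 31, 83, ∞, 31, 31, -∞]
  [40, 12, 38, 40, ∞, 40, -∞]
  [52, 79, -∞, 99, 52, ∞, -∞]
  [44, 44, 79, 44, 44, 44, ∞]
D(3):
  [∞, 5, -∞, 81, 64, 45, -∞]
  [52, ∞, -∞, 70, 52, 45, -∞]
  [30, 30, ∞, 30, 30, 44, 40]
  [31, 31, 83, ∞, 31, 44, 40]
  [40, 30, 38, 40, ∞, 40, 38]
  [52, 79, -∞, 99, 52, ∞, -∞]
  [44, 44, 79, 44, 44, 44, ∞]
D(4):
  [∞, 31, 81, 81, 64, 45, 40]
  [52, ∞, 70, 70, 52, 45, 40]
  [30, 30, ∞, 30, 30, 44, 40]
  [31, 31, 83, ∞, 31, 44, 40]
  [40, 31, 40, 40, ∞, 40, 40]
  [52, 79, 83, 99, 52, ∞, 40]
  [44, 44, 79, 44, 44, 44, ∞]
D(5):
  [∞, 31, 81, 81, 64, 45, 40]
  [52, ∞, 70, 70, 52, 45, 40]
  [30, 30, ∞, 30, 30, 44, 40]
  [31, 31, 83, ∞, 31, 44, 40]
  [40, 31, 40, 40, ∞, 40, 40]
  [52, 79, 83, 99, 52, ∞, 40]
  [44, 44, 79, 44, 44, 44, ∞]
D(6):
  [∞, 45, 81, 81, 64, 45, 40]
  [52, ∞, 70, 70, 52, 45, 40]
  [44, 44, ∞, 44, 44, 44, 40]
  [44, 44, 83, ∞, 44, 44, 40]
  [40, 40, 40, 40, ∞, 40, 40]
  [52, 79, 83, 99, 52, ∞, 40]
  [44, 44, 79, 44, 44, 44, ∞]
D(7):
  [∞, 45, 81, 81, 64, 45, 40]
  [52, ∞, 70, 70, 52, 45, 40]
  [44, 44, ∞, 44, 44, 44, 40]
  [44, 44, 83, ∞, 44, 44, 40]
  [40, 40, 40, 40, ∞, 40, 40]
  [52, 79, 83, 99, 52, ∞, 40]
  [44, 44, 79, 44, 44, 44, ∞]
Answer: C*[5][4] = 52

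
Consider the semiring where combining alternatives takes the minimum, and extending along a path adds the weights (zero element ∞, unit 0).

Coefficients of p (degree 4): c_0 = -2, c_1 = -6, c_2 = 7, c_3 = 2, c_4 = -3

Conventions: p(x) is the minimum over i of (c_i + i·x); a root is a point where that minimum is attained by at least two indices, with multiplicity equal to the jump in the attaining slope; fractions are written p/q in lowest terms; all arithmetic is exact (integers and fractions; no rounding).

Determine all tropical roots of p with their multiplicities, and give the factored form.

hull edge (i=0, c=-2) to (i=1, c=-6): slope -4, span 1
hull edge (i=1, c=-6) to (i=4, c=-3): slope 1, span 3
Factored form: p(x) = -3 ⊗ (x ⊕ (-1)) ⊗ (x ⊕ (-1)) ⊗ (x ⊕ (-1)) ⊗ (x ⊕ 4)
Answer: roots = -1 (mult 3), 4 (mult 1)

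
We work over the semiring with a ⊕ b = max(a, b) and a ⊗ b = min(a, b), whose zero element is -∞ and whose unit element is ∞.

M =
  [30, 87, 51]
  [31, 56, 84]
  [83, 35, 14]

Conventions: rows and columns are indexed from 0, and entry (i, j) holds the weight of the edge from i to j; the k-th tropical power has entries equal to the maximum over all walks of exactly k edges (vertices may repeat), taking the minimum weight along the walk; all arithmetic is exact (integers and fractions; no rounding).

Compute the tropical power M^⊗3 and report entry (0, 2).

M^⊗2:
  [51, 56, 84]
  [83, 56, 56]
  [31, 83, 51]
M^⊗3:
  [83, 56, 56]
  [56, 83, 56]
  [51, 56, 83]
Key observation: the optimum is the walk 0->1->1->2, with weight 87 min 56 min 84 = 56.
Optimal value attained by: walk 0->1->1->2.
Answer: (M^⊗3)[0][2] = 56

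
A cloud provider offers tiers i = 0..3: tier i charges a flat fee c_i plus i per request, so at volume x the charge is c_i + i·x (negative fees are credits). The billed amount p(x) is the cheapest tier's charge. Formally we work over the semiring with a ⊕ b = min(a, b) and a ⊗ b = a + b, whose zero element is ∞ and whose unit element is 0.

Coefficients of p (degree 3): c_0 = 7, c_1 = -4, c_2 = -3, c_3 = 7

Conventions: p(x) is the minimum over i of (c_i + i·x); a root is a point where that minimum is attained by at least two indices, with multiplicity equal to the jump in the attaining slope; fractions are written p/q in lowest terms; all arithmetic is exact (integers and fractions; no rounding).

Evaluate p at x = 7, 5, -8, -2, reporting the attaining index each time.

p(7) = min(7+0·7=7, -4+1·7=3, -3+2·7=11, 7+3·7=28) = 3 (attained by i=1)
p(5) = min(7+0·5=7, -4+1·5=1, -3+2·5=7, 7+3·5=22) = 1 (attained by i=1)
p(-8) = min(7+0·(-8)=7, -4+1·(-8)=-12, -3+2·(-8)=-19, 7+3·(-8)=-17) = -19 (attained by i=2)
p(-2) = min(7+0·(-2)=7, -4+1·(-2)=-6, -3+2·(-2)=-7, 7+3·(-2)=1) = -7 (attained by i=2)
Answer: p(7) = 3; p(5) = 1; p(-8) = -19; p(-2) = -7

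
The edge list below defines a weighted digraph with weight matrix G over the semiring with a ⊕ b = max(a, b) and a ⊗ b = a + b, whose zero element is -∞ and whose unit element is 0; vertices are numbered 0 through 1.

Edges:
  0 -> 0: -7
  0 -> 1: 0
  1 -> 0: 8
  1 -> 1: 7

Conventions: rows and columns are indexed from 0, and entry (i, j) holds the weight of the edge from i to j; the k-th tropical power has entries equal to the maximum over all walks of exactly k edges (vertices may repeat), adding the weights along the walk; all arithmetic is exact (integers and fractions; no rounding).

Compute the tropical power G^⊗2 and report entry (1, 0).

G^⊗2:
  [8, 7]
  [15, 14]
Key observation: the optimum is the walk 1->1->0, with weight 7 + 8 = 15.
Optimal value attained by: walk 1->1->0.
Answer: (G^⊗2)[1][0] = 15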